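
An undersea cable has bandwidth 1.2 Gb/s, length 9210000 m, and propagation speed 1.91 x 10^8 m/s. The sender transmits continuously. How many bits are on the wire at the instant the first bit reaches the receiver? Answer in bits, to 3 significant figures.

Propagation delay = 9210000 / 191000000 = 0.0482199 s.
BDP = R × t_prop = 1200000000 × 0.0482199 = 57863900 bits.

57900000 bits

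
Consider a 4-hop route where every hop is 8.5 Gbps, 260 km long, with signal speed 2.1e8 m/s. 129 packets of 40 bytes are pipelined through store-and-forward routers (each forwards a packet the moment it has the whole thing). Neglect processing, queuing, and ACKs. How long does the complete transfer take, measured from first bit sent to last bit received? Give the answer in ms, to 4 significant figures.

Per-hop transmission t_tx = L/R = 320/8500000000 = 3.76471e-05 ms.
Per-hop propagation t_prop = 260000/210000000 = 1.2381 ms.
Pipeline fill: first packet needs 4·t_tx to clear all hops; remaining 128 packets each add one t_tx.
Total = (4+129-1)·t_tx + 4·t_prop = 132·3.76471e-05 + 4·1.2381 = 4.957 ms.

4.957 ms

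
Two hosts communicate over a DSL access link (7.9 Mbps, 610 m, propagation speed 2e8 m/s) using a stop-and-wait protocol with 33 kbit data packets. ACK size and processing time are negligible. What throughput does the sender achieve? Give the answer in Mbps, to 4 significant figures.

t_tx = L/R = 33000/7900000 = 0.00417722 s.
t_prop = 610/200000000 = 3.05e-06 s; RTT = 6.1e-06 s.
Cycle = t_tx + RTT = 0.00418332 s.
Throughput = L / cycle = 33000 / 0.00418332 = 7.888 Mbps.

7.888 Mbps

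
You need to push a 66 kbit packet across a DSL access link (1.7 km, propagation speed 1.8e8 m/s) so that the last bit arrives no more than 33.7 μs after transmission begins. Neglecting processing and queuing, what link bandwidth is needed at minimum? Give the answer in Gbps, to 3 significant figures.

2.72 Gbps

Propagation delay = 1700 / 180000000 = 9.44444 μs.
Transmission budget = 33.7 − 9.44444 = 24.2556 μs.
R ≥ L / t_tx = 66000 bits / 2.42556e-05 s = 2.72 Gbps.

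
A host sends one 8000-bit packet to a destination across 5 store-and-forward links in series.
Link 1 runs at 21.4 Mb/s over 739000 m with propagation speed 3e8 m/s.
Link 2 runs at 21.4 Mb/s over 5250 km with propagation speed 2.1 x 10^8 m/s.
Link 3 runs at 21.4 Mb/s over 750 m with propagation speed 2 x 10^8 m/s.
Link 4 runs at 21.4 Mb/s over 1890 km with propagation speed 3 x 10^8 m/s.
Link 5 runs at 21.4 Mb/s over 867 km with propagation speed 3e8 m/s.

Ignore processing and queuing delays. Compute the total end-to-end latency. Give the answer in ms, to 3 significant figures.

38.5 ms

Transmission delay per hop = L/R = 8000/21400000 = 0.373832 ms; 5 hops → 1.86916 ms.
Propagation delays (d/s per hop): 2.46333, 25, 0.00375, 6.3, 2.89 ms; sum = 36.6571 ms.
End-to-end = 38.5 ms.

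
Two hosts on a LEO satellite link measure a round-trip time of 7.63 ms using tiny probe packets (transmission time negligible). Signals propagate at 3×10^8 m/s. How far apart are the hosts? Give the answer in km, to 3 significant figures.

One-way propagation = RTT/2 = 3.815 ms.
d = s × t = 300000000 × 0.003815 = 1140 km.

1140 km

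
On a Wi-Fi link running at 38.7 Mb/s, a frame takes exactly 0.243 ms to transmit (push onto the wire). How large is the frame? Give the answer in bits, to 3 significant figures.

L = R × t_tx = 38700000 b/s × 0.000243 s = 9404.1 bits.

9400 bits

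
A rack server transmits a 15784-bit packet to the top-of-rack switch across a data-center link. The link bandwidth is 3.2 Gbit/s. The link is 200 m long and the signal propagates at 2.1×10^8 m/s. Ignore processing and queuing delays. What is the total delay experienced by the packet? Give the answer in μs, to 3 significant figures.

Transmission delay = L/R = 15784 / 3200000000 = 4.9325 μs.
Propagation delay = d/s = 200 m / 210000000 m/s = 0.952381 μs.
Total = 5.88 μs.

5.88 μs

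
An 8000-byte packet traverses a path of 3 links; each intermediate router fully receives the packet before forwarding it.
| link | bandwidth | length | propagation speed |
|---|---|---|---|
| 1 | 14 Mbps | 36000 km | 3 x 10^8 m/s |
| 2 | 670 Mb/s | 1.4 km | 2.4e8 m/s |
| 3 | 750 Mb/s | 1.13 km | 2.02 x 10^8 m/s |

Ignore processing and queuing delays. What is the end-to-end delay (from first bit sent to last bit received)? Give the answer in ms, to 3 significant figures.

L = 8000 × 8 = 64000 bits.
Transmission delays (L/R per hop): 4.57143, 0.0955224, 0.0853333 ms; sum = 4.75228 ms.
Propagation delays (d/s per hop): 120, 0.00583333, 0.00559406 ms; sum = 120.011 ms.
End-to-end = 125 ms.

125 ms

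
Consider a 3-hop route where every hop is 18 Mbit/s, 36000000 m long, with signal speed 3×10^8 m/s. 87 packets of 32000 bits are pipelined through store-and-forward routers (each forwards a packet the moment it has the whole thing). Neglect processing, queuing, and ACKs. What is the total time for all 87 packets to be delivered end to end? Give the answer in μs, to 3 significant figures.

518000 μs

Per-hop transmission t_tx = L/R = 32000/18000000 = 1777.78 μs.
Per-hop propagation t_prop = 36000000/300000000 = 120000 μs.
Pipeline fill: first packet needs 3·t_tx to clear all hops; remaining 86 packets each add one t_tx.
Total = (3+87-1)·t_tx + 3·t_prop = 89·1777.78 + 3·120000 = 518000 μs.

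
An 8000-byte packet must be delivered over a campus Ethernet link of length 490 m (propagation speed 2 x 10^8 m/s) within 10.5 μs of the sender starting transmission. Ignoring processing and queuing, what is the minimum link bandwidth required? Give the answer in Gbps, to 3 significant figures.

7.95 Gbps

L = 64000 bits.
Propagation delay = 490 / 200000000 = 2.45 μs.
Transmission budget = 10.5 − 2.45 = 8.05 μs.
R ≥ L / t_tx = 64000 bits / 8.05e-06 s = 7.95 Gbps.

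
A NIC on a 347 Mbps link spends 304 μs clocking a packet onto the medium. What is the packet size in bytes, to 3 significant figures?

13200 bytes

L = R × t_tx = 347000000 b/s × 0.000304 s = 105488 bits.
In bytes: 105488 / 8 = 13200 bytes.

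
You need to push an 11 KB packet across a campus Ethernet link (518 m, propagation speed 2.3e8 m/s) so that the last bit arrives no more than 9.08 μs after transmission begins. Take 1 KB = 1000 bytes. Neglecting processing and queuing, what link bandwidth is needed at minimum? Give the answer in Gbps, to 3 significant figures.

12.9 Gbps

L = 88000 bits.
Propagation delay = 518 / 2.3e+08 = 2.25217 μs.
Transmission budget = 9.08 − 2.25217 = 6.82783 μs.
R ≥ L / t_tx = 88000 bits / 6.82783e-06 s = 12.9 Gbps.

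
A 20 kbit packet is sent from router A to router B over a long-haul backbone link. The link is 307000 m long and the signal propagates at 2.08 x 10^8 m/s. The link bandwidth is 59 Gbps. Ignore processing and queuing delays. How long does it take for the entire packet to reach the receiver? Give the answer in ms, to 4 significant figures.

L = 20000 bits.
Transmission delay = L/R = 20000 / 59000000000 = 0.000338983 ms.
Propagation delay = d/s = 307000 m / 208000000 m/s = 1.47596 ms.
Total = 1.476 ms.

1.476 ms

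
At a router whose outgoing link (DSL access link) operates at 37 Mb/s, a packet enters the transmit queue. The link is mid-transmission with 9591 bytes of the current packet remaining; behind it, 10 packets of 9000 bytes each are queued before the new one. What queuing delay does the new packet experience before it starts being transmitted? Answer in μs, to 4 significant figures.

Each queued packet: L/R = 72000/37000000 = 1945.95 μs.
10 queued → 19459.5 μs.
Plus remaining 76728 bits of current packet: 2073.73 μs.
Queuing delay = 21530 μs.

21530 μs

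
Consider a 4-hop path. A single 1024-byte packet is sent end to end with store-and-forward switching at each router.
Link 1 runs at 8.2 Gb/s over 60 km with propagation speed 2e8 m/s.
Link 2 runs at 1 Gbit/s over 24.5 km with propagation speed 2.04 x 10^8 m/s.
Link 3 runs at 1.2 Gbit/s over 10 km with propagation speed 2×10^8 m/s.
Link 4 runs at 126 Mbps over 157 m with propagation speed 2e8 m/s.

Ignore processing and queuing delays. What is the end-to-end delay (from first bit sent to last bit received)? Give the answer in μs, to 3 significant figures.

L = 1024 × 8 = 8192 bits.
Transmission delays (L/R per hop): 0.999024, 8.192, 6.82667, 65.0159 μs; sum = 81.0336 μs.
Propagation delays (d/s per hop): 300, 120.098, 50, 0.785 μs; sum = 470.883 μs.
End-to-end = 552 μs.

552 μs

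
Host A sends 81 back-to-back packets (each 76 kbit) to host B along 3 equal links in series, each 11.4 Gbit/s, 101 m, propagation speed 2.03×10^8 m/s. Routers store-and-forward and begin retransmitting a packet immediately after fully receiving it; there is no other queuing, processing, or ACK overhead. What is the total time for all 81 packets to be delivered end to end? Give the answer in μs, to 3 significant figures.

555 μs

Per-hop transmission t_tx = L/R = 76000/11400000000 = 6.66667 μs.
Per-hop propagation t_prop = 101/2.03e+08 = 0.497537 μs.
Pipeline fill: first packet needs 3·t_tx to clear all hops; remaining 80 packets each add one t_tx.
Total = (3+81-1)·t_tx + 3·t_prop = 83·6.66667 + 3·0.497537 = 555 μs.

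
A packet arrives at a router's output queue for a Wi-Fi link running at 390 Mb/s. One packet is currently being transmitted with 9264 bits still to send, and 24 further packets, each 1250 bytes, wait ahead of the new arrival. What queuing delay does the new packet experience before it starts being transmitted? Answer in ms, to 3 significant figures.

0.639 ms

Each queued packet: L/R = 10000/390000000 = 0.025641 ms.
24 queued → 0.615385 ms.
Plus remaining 9264 bits of current packet: 0.0237538 ms.
Queuing delay = 0.639 ms.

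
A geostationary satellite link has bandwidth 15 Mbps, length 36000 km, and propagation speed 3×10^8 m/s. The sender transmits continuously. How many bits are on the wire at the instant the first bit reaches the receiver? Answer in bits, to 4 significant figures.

Propagation delay = 36000000 / 300000000 = 0.12 s.
BDP = R × t_prop = 15000000 × 0.12 = 1800000 bits.

1800000 bits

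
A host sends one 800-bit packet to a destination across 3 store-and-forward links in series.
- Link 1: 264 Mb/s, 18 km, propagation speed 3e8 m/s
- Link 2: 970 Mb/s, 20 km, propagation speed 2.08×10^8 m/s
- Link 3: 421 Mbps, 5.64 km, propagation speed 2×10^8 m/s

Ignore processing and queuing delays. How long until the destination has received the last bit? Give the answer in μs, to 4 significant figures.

Transmission delays (L/R per hop): 3.0303, 0.824742, 1.90024 μs; sum = 5.75528 μs.
Propagation delays (d/s per hop): 60, 96.1538, 28.2 μs; sum = 184.354 μs.
End-to-end = 190.1 μs.

190.1 μs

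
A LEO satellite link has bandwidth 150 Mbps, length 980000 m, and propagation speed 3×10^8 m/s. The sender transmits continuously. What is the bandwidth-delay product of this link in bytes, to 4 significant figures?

61250 bytes

Propagation delay = 980000 / 300000000 = 0.00326667 s.
BDP = R × t_prop = 150000000 × 0.00326667 = 490000 bits.
In bytes: 490000/8 = 61250 bytes.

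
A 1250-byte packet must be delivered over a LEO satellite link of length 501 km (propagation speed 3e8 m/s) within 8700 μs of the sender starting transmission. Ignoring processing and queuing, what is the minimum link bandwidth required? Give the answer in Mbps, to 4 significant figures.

1.422 Mbps

L = 10000 bits.
Propagation delay = 501000 / 300000000 = 1670 μs.
Transmission budget = 8700 − 1670 = 7030 μs.
R ≥ L / t_tx = 10000 bits / 0.00703 s = 1.422 Mbps.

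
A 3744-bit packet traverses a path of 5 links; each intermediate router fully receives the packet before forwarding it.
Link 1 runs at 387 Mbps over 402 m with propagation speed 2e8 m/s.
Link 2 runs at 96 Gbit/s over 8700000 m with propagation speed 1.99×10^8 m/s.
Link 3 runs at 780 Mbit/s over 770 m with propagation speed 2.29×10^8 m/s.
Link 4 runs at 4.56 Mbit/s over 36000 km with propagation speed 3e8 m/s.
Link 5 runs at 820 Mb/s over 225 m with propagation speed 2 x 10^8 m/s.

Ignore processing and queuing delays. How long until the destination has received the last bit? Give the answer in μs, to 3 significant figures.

165000 μs

Transmission delays (L/R per hop): 9.67442, 0.039, 4.8, 821.053, 4.56585 μs; sum = 840.132 μs.
Propagation delays (d/s per hop): 2.01, 43718.6, 3.36245, 120000, 1.125 μs; sum = 163725 μs.
End-to-end = 165000 μs.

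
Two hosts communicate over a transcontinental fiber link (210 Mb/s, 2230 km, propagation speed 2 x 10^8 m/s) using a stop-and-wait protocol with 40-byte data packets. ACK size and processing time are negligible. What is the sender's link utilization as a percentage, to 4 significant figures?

t_tx = L/R = 320/210000000 = 1.52381e-06 s.
t_prop = 2230000/200000000 = 0.01115 s; RTT = 0.0223 s.
Cycle = t_tx + RTT = 0.0223015 s.
Utilization = t_tx / cycle = 1.52381e-06/0.0223015 = 0.006833 %.

0.006833 %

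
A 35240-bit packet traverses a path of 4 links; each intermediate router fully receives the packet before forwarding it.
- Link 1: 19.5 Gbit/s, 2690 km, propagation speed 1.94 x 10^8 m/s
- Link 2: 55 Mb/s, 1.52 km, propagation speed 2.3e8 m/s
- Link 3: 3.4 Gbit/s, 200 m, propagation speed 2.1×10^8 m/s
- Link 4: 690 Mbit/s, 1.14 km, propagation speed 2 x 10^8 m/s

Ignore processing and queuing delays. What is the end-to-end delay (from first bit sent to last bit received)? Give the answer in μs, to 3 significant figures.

Transmission delays (L/R per hop): 1.80718, 640.727, 10.3647, 51.0725 μs; sum = 703.972 μs.
Propagation delays (d/s per hop): 13866, 6.6087, 0.952381, 5.7 μs; sum = 13879.2 μs.
End-to-end = 14600 μs.

14600 μs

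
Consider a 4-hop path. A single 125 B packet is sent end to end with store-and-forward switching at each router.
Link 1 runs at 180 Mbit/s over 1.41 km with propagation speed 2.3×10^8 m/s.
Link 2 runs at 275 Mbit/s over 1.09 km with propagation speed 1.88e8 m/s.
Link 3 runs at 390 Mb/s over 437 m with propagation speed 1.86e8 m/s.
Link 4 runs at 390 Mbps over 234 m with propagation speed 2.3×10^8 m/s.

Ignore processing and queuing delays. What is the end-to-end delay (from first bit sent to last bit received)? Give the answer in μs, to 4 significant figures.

L = 125 × 8 = 1000 bits.
Transmission delays (L/R per hop): 5.55556, 3.63636, 2.5641, 2.5641 μs; sum = 14.3201 μs.
Propagation delays (d/s per hop): 6.13043, 5.79787, 2.34946, 1.01739 μs; sum = 15.2952 μs.
End-to-end = 29.62 μs.

29.62 μs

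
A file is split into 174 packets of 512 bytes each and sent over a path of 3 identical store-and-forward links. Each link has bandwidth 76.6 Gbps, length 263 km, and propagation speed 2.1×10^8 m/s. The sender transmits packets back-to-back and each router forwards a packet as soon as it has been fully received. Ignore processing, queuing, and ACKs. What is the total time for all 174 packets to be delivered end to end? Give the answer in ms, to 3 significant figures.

3.77 ms

Per-hop transmission t_tx = L/R = 4096/76600000000 = 5.34726e-05 ms.
Per-hop propagation t_prop = 263000/210000000 = 1.25238 ms.
Pipeline fill: first packet needs 3·t_tx to clear all hops; remaining 173 packets each add one t_tx.
Total = (3+174-1)·t_tx + 3·t_prop = 176·5.34726e-05 + 3·1.25238 = 3.77 ms.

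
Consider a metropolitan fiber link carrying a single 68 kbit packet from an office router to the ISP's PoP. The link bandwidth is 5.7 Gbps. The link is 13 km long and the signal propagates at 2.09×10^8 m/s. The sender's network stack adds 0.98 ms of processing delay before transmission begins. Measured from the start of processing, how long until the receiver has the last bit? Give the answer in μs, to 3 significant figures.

L = 68000 bits.
Transmission delay = L/R = 68000 / 5700000000 = 11.9298 μs.
Propagation delay = d/s = 13000 m / 209000000 m/s = 62.201 μs.
Plus processing delay 0.98 ms = 980 μs.
Total = 1050 μs.

1050 μs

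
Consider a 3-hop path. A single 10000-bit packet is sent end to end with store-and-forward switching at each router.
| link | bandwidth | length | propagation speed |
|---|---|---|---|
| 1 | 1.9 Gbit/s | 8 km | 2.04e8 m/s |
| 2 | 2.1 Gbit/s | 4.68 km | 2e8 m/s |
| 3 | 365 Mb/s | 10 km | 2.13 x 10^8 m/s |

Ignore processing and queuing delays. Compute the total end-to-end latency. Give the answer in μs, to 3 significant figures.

Transmission delays (L/R per hop): 5.26316, 4.7619, 27.3973 μs; sum = 37.4223 μs.
Propagation delays (d/s per hop): 39.2157, 23.4, 46.9484 μs; sum = 109.564 μs.
End-to-end = 147 μs.

147 μs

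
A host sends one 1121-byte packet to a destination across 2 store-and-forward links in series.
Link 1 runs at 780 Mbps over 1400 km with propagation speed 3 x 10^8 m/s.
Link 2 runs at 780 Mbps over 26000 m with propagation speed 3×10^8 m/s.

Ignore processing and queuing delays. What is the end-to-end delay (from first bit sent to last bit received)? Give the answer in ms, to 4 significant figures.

L = 1121 × 8 = 8968 bits.
Transmission delay per hop = L/R = 8968/780000000 = 0.0114974 ms; 2 hops → 0.0229949 ms.
Propagation delays (d/s per hop): 4.66667, 0.0866667 ms; sum = 4.75333 ms.
End-to-end = 4.776 ms.

4.776 ms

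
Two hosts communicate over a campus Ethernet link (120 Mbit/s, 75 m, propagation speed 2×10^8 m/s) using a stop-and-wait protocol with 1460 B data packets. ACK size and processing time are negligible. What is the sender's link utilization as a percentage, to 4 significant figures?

99.24 %

t_tx = L/R = 11680/120000000 = 9.73333e-05 s.
t_prop = 75/200000000 = 3.75e-07 s; RTT = 7.5e-07 s.
Cycle = t_tx + RTT = 9.80833e-05 s.
Utilization = t_tx / cycle = 9.73333e-05/9.80833e-05 = 99.24 %.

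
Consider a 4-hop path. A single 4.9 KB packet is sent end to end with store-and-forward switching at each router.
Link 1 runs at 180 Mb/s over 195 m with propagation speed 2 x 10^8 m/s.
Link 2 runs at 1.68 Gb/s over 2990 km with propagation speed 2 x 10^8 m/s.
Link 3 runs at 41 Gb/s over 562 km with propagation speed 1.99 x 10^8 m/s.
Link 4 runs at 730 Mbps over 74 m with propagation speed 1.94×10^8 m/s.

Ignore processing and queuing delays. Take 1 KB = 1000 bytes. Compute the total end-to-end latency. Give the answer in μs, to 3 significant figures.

18100 μs

L = 39200 bits.
Transmission delays (L/R per hop): 217.778, 23.3333, 0.956098, 53.6986 μs; sum = 295.766 μs.
Propagation delays (d/s per hop): 0.975, 14950, 2824.12, 0.381443 μs; sum = 17775.5 μs.
End-to-end = 18100 μs.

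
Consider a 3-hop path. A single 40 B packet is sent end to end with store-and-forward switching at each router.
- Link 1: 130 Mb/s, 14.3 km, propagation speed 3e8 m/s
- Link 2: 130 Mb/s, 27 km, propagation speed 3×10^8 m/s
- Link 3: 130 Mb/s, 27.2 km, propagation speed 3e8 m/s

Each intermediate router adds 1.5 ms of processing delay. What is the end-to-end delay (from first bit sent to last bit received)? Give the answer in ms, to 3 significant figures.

3.24 ms

L = 40 × 8 = 320 bits.
Transmission delay per hop = L/R = 320/130000000 = 0.00246154 ms; 3 hops → 0.00738462 ms.
Propagation delays (d/s per hop): 0.0476667, 0.09, 0.0906667 ms; sum = 0.228333 ms.
Processing at 2 router(s): 2 × 1.5 ms = 3 ms.
End-to-end = 3.24 ms.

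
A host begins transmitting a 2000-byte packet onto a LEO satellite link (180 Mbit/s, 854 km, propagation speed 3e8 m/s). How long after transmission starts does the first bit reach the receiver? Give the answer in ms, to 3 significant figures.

First bit experiences only propagation delay: d/s = 854000/300000000 = 2.85 ms.

2.85 ms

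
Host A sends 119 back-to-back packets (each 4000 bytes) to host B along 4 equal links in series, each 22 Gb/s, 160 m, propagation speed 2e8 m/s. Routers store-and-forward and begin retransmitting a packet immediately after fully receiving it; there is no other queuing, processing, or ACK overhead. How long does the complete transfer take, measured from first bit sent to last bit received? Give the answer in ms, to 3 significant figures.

Per-hop transmission t_tx = L/R = 32000/22000000000 = 0.00145455 ms.
Per-hop propagation t_prop = 160/200000000 = 0.0008 ms.
Pipeline fill: first packet needs 4·t_tx to clear all hops; remaining 118 packets each add one t_tx.
Total = (4+119-1)·t_tx + 4·t_prop = 122·0.00145455 + 4·0.0008 = 0.181 ms.

0.181 ms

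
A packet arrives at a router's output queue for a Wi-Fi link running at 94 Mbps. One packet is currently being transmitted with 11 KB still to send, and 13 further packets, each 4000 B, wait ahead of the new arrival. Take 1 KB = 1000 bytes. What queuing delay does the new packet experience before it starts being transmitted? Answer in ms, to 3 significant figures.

Each queued packet: L/R = 32000/94000000 = 0.340426 ms.
13 queued → 4.42553 ms.
Plus remaining 88000 bits of current packet: 0.93617 ms.
Queuing delay = 5.36 ms.

5.36 ms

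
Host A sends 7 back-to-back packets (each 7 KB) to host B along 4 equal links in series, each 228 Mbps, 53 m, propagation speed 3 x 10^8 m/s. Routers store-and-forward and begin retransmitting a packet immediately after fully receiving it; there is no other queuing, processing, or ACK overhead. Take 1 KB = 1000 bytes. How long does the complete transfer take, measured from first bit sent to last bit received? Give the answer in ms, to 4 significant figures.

2.457 ms

Per-hop transmission t_tx = L/R = 56000/228000000 = 0.245614 ms.
Per-hop propagation t_prop = 53/300000000 = 0.000176667 ms.
Pipeline fill: first packet needs 4·t_tx to clear all hops; remaining 6 packets each add one t_tx.
Total = (4+7-1)·t_tx + 4·t_prop = 10·0.245614 + 4·0.000176667 = 2.457 ms.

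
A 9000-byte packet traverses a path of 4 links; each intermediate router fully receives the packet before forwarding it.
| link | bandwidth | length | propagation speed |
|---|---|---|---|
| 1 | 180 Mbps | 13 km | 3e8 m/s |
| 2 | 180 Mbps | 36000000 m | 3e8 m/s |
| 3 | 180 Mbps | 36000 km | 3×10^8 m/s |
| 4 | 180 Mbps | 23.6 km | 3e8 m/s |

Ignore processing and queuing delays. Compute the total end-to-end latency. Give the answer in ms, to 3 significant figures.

242 ms

L = 9000 × 8 = 72000 bits.
Transmission delay per hop = L/R = 72000/180000000 = 0.4 ms; 4 hops → 1.6 ms.
Propagation delays (d/s per hop): 0.0433333, 120, 120, 0.0786667 ms; sum = 240.122 ms.
End-to-end = 242 ms.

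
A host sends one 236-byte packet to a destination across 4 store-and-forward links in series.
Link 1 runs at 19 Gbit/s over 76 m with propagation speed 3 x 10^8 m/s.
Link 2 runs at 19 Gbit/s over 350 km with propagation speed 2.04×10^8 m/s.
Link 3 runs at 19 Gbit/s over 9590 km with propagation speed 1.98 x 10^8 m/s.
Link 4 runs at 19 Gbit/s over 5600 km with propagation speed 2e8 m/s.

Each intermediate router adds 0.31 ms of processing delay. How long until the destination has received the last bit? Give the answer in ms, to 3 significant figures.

L = 236 × 8 = 1888 bits.
Transmission delay per hop = L/R = 1888/19000000000 = 9.93684e-05 ms; 4 hops → 0.000397474 ms.
Propagation delays (d/s per hop): 0.000253333, 1.71569, 48.4343, 28 ms; sum = 78.1503 ms.
Processing at 3 router(s): 3 × 0.31 ms = 0.93 ms.
End-to-end = 79.1 ms.

79.1 ms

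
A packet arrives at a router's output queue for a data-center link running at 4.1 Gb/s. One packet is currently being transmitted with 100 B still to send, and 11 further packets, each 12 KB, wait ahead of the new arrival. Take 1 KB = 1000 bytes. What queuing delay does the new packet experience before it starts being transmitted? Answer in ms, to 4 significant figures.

Each queued packet: L/R = 96000/4.1e+09 = 0.0234146 ms.
11 queued → 0.257561 ms.
Plus remaining 800 bits of current packet: 0.000195122 ms.
Queuing delay = 0.2578 ms.

0.2578 ms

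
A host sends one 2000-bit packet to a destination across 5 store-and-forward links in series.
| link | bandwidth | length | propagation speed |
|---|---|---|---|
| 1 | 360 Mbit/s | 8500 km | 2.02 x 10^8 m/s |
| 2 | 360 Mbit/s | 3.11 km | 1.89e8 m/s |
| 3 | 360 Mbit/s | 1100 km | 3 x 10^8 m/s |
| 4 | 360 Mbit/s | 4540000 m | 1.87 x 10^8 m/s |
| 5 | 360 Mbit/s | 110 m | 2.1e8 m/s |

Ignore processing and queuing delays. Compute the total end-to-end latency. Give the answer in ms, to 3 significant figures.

70.1 ms

Transmission delay per hop = L/R = 2000/360000000 = 0.00555556 ms; 5 hops → 0.0277778 ms.
Propagation delays (d/s per hop): 42.0792, 0.016455, 3.66667, 24.2781, 0.00052381 ms; sum = 70.0409 ms.
End-to-end = 70.1 ms.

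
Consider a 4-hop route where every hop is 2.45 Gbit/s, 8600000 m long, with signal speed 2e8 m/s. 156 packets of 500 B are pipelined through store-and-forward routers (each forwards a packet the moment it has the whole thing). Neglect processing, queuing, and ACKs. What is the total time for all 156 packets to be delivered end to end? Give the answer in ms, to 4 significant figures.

Per-hop transmission t_tx = L/R = 4000/2450000000 = 0.00163265 ms.
Per-hop propagation t_prop = 8600000/200000000 = 43 ms.
Pipeline fill: first packet needs 4·t_tx to clear all hops; remaining 155 packets each add one t_tx.
Total = (4+156-1)·t_tx + 4·t_prop = 159·0.00163265 + 4·43 = 172.3 ms.

172.3 ms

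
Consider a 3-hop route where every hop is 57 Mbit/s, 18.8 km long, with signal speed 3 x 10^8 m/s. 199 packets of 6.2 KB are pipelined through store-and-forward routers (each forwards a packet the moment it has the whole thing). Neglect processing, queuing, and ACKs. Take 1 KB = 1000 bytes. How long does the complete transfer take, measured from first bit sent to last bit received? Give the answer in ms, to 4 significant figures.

175.1 ms

Per-hop transmission t_tx = L/R = 49600/57000000 = 0.870175 ms.
Per-hop propagation t_prop = 18800/300000000 = 0.0626667 ms.
Pipeline fill: first packet needs 3·t_tx to clear all hops; remaining 198 packets each add one t_tx.
Total = (3+199-1)·t_tx + 3·t_prop = 201·0.870175 + 3·0.0626667 = 175.1 ms.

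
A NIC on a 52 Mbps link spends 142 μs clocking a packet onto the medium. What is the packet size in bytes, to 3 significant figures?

923 bytes

L = R × t_tx = 52000000 b/s × 0.000142 s = 7384 bits.
In bytes: 7384 / 8 = 923 bytes.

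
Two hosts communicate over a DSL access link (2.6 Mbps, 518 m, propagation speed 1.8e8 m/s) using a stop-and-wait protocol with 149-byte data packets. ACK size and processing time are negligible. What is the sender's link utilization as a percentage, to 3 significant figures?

t_tx = L/R = 1192/2600000 = 0.000458462 s.
t_prop = 518/180000000 = 2.87778e-06 s; RTT = 5.75556e-06 s.
Cycle = t_tx + RTT = 0.000464217 s.
Utilization = t_tx / cycle = 0.000458462/0.000464217 = 98.8 %.

98.8 %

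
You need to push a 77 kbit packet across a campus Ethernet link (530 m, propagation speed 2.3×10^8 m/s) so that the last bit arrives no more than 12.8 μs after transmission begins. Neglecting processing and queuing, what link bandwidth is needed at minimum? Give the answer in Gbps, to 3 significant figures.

Propagation delay = 530 / 2.3e+08 = 2.30435 μs.
Transmission budget = 12.8 − 2.30435 = 10.4957 μs.
R ≥ L / t_tx = 77000 bits / 1.04957e-05 s = 7.34 Gbps.

7.34 Gbps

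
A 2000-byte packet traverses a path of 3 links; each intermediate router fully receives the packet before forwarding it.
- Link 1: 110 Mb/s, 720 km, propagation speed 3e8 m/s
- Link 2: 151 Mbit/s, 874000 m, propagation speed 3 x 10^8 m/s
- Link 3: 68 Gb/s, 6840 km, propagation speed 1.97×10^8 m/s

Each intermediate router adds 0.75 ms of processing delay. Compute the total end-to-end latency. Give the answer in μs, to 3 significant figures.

41800 μs

L = 2000 × 8 = 16000 bits.
Transmission delays (L/R per hop): 145.455, 105.96, 0.235294 μs; sum = 251.65 μs.
Propagation delays (d/s per hop): 2400, 2913.33, 34720.8 μs; sum = 40034.1 μs.
Processing at 2 router(s): 2 × 0.75 ms = 1500 μs.
End-to-end = 41800 μs.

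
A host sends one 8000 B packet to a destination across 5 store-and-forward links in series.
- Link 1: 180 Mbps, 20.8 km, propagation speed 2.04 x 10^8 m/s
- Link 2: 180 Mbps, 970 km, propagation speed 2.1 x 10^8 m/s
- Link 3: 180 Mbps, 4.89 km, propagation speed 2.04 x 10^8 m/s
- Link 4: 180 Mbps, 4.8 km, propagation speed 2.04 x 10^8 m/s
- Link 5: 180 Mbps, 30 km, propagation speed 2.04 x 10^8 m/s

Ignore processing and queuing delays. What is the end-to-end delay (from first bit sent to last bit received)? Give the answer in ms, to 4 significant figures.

6.693 ms

L = 8000 × 8 = 64000 bits.
Transmission delay per hop = L/R = 64000/180000000 = 0.355556 ms; 5 hops → 1.77778 ms.
Propagation delays (d/s per hop): 0.101961, 4.61905, 0.0239706, 0.0235294, 0.147059 ms; sum = 4.91557 ms.
End-to-end = 6.693 ms.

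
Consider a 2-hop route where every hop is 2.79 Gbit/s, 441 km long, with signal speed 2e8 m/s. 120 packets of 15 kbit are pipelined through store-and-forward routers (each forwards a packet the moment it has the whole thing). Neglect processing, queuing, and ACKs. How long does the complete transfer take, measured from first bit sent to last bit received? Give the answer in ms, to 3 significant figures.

Per-hop transmission t_tx = L/R = 15000/2790000000 = 0.00537634 ms.
Per-hop propagation t_prop = 441000/200000000 = 2.205 ms.
Pipeline fill: first packet needs 2·t_tx to clear all hops; remaining 119 packets each add one t_tx.
Total = (2+120-1)·t_tx + 2·t_prop = 121·0.00537634 + 2·2.205 = 5.06 ms.

5.06 ms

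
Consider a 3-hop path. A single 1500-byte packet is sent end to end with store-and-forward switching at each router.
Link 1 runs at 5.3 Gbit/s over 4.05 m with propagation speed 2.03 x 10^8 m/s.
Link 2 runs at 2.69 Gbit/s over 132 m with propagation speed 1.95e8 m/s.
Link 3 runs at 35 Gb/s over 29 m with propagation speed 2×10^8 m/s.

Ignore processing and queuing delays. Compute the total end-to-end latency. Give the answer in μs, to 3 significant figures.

L = 1500 × 8 = 12000 bits.
Transmission delays (L/R per hop): 2.26415, 4.46097, 0.342857 μs; sum = 7.06797 μs.
Propagation delays (d/s per hop): 0.0199507, 0.676923, 0.145 μs; sum = 0.841874 μs.
End-to-end = 7.91 μs.

7.91 μs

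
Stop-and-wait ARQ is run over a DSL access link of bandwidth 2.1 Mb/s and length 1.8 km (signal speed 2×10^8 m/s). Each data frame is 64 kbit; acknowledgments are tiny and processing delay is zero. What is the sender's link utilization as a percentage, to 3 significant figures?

99.9 %

t_tx = L/R = 64000/2100000 = 0.0304762 s.
t_prop = 1800/200000000 = 9e-06 s; RTT = 1.8e-05 s.
Cycle = t_tx + RTT = 0.0304942 s.
Utilization = t_tx / cycle = 0.0304762/0.0304942 = 99.9 %.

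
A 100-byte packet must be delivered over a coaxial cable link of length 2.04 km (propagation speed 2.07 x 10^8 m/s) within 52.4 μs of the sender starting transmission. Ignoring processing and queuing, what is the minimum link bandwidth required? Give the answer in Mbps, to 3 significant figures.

L = 800 bits.
Propagation delay = 2040 / 2.07e+08 = 9.85507 μs.
Transmission budget = 52.4 − 9.85507 = 42.5449 μs.
R ≥ L / t_tx = 800 bits / 4.25449e-05 s = 18.8 Mbps.

18.8 Mbps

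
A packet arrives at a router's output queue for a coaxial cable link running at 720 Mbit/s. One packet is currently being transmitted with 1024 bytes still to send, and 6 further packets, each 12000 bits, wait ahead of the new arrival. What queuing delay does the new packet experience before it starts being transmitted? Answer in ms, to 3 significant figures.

0.111 ms

Each queued packet: L/R = 12000/720000000 = 0.0166667 ms.
6 queued → 0.1 ms.
Plus remaining 8192 bits of current packet: 0.0113778 ms.
Queuing delay = 0.111 ms.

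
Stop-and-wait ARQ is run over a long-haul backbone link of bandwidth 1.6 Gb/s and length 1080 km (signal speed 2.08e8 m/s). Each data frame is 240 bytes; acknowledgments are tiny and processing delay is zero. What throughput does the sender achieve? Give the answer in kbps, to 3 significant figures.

t_tx = L/R = 1920/1600000000 = 1.2e-06 s.
t_prop = 1080000/208000000 = 0.00519231 s; RTT = 0.0103846 s.
Cycle = t_tx + RTT = 0.0103858 s.
Throughput = L / cycle = 1920 / 0.0103858 = 185 kbps.

185 kbps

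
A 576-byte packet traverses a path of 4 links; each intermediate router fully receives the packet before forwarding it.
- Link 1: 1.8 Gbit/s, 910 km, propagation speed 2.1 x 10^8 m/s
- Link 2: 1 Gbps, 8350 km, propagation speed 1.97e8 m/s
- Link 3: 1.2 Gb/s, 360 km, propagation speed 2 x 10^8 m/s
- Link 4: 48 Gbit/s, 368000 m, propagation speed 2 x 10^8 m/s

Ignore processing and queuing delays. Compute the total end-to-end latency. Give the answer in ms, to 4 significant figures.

L = 576 × 8 = 4608 bits.
Transmission delays (L/R per hop): 0.00256, 0.004608, 0.00384, 9.6e-05 ms; sum = 0.011104 ms.
Propagation delays (d/s per hop): 4.33333, 42.3858, 1.8, 1.84 ms; sum = 50.3591 ms.
End-to-end = 50.37 ms.

50.37 ms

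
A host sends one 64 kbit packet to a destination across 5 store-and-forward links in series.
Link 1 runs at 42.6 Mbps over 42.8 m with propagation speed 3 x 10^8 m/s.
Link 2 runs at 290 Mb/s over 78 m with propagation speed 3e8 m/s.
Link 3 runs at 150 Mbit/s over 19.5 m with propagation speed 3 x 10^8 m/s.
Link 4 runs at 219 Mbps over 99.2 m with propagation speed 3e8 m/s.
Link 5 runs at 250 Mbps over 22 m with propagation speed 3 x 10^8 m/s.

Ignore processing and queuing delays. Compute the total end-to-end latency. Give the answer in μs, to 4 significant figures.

L = 64000 bits.
Transmission delays (L/R per hop): 1502.35, 220.69, 426.667, 292.237, 256 μs; sum = 2697.94 μs.
Propagation delays (d/s per hop): 0.142667, 0.26, 0.065, 0.330667, 0.0733333 μs; sum = 0.871667 μs.
End-to-end = 2699 μs.

2699 μs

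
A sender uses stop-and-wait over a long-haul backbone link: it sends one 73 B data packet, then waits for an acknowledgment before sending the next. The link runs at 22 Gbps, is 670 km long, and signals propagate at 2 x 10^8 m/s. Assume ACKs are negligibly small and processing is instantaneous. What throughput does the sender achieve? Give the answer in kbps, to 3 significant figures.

t_tx = L/R = 584/22000000000 = 2.65455e-08 s.
t_prop = 670000/200000000 = 0.00335 s; RTT = 0.0067 s.
Cycle = t_tx + RTT = 0.00670003 s.
Throughput = L / cycle = 584 / 0.00670003 = 87.2 kbps.

87.2 kbps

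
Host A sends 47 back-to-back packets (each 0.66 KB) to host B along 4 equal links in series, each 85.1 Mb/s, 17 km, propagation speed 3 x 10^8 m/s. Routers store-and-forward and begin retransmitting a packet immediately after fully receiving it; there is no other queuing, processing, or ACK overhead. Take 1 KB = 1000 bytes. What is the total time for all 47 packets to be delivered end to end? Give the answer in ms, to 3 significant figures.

3.33 ms

Per-hop transmission t_tx = L/R = 5280/85100000 = 0.0620447 ms.
Per-hop propagation t_prop = 17000/300000000 = 0.0566667 ms.
Pipeline fill: first packet needs 4·t_tx to clear all hops; remaining 46 packets each add one t_tx.
Total = (4+47-1)·t_tx + 4·t_prop = 50·0.0620447 + 4·0.0566667 = 3.33 ms.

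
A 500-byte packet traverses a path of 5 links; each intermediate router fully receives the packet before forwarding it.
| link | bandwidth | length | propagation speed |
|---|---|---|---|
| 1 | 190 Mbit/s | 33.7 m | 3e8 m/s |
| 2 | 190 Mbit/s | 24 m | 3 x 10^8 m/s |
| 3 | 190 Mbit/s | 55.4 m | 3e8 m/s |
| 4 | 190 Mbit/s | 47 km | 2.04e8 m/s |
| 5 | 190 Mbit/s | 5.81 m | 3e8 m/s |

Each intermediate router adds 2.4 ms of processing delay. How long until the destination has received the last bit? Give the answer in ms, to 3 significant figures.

9.94 ms

L = 500 × 8 = 4000 bits.
Transmission delay per hop = L/R = 4000/190000000 = 0.0210526 ms; 5 hops → 0.105263 ms.
Propagation delays (d/s per hop): 0.000112333, 8e-05, 0.000184667, 0.230392, 1.93667e-05 ms; sum = 0.230789 ms.
Processing at 4 router(s): 4 × 2.4 ms = 9.6 ms.
End-to-end = 9.94 ms.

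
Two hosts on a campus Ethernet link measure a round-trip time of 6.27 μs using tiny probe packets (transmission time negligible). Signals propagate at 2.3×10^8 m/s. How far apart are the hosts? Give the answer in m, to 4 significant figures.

721.1 m

One-way propagation = RTT/2 = 3.135 μs.
d = s × t = 2.3e+08 × 3.135e-06 = 721.1 m.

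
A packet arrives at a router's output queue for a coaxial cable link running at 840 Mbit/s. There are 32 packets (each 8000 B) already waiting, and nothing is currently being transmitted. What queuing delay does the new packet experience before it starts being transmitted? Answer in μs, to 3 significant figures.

2440 μs

Each queued packet: L/R = 64000/840000000 = 76.1905 μs.
32 queued → 2438.1 μs.
Queuing delay = 2440 μs.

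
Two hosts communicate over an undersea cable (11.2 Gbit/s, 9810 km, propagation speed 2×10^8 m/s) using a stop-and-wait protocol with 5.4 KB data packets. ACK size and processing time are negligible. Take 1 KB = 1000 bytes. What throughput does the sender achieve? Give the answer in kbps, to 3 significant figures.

440 kbps

t_tx = L/R = 43200/11200000000 = 3.85714e-06 s.
t_prop = 9810000/200000000 = 0.04905 s; RTT = 0.0981 s.
Cycle = t_tx + RTT = 0.0981039 s.
Throughput = L / cycle = 43200 / 0.0981039 = 440 kbps.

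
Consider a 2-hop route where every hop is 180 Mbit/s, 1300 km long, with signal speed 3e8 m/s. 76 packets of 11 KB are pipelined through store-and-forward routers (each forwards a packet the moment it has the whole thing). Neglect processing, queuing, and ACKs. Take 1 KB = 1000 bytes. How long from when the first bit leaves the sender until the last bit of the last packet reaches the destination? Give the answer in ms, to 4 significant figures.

Per-hop transmission t_tx = L/R = 88000/180000000 = 0.488889 ms.
Per-hop propagation t_prop = 1300000/300000000 = 4.33333 ms.
Pipeline fill: first packet needs 2·t_tx to clear all hops; remaining 75 packets each add one t_tx.
Total = (2+76-1)·t_tx + 2·t_prop = 77·0.488889 + 2·4.33333 = 46.31 ms.

46.31 ms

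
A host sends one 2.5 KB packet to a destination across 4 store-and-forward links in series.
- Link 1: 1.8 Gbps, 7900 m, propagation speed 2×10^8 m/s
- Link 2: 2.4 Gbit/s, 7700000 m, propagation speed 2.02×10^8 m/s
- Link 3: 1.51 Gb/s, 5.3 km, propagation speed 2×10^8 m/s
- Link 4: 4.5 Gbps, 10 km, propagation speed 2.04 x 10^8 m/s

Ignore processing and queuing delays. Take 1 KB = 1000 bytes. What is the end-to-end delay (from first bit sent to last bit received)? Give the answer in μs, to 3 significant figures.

L = 20000 bits.
Transmission delays (L/R per hop): 11.1111, 8.33333, 13.245, 4.44444 μs; sum = 37.1339 μs.
Propagation delays (d/s per hop): 39.5, 38118.8, 26.5, 49.0196 μs; sum = 38233.8 μs.
End-to-end = 38300 μs.

38300 μs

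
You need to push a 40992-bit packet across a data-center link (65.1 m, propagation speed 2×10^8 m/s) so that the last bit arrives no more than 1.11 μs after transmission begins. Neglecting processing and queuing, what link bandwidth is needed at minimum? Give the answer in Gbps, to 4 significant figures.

Propagation delay = 65.1 / 200000000 = 0.3255 μs.
Transmission budget = 1.11 − 0.3255 = 0.7845 μs.
R ≥ L / t_tx = 40992 bits / 7.845e-07 s = 52.25 Gbps.

52.25 Gbps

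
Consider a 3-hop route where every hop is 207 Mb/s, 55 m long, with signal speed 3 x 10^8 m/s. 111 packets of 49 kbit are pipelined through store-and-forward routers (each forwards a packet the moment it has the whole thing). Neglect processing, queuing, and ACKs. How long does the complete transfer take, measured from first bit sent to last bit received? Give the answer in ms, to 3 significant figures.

26.7 ms

Per-hop transmission t_tx = L/R = 49000/207000000 = 0.236715 ms.
Per-hop propagation t_prop = 55/300000000 = 0.000183333 ms.
Pipeline fill: first packet needs 3·t_tx to clear all hops; remaining 110 packets each add one t_tx.
Total = (3+111-1)·t_tx + 3·t_prop = 113·0.236715 + 3·0.000183333 = 26.7 ms.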